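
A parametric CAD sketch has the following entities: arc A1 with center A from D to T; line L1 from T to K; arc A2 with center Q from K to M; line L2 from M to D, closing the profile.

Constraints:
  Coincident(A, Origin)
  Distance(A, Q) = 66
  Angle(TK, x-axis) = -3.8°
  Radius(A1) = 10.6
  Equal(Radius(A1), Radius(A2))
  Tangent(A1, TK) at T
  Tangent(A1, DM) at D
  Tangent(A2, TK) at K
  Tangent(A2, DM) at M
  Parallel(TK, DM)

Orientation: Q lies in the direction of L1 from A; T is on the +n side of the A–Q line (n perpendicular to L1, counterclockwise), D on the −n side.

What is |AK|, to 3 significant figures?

66.8

The slot axis is L1's direction at -3.8°, so u = (cos -3.8°, sin -3.8°) = (0.998, -0.0663) and n = (−sin -3.8°, cos -3.8°) = (0.0663, 0.998). A is at the origin and Q lies 66.0 along u from A, so Q = 66.0·u = (65.9, -4.37). Tangency of A1 to both parallel lines with radius 10.6 puts T and D at A ± 10.6·n: T = (0.703, 10.6), D = (-0.703, -10.6). Equal radii place K and M the same way about Q: K = Q + 10.6·n = (66.6, 6.20), M = Q − 10.6·n = (65.2, -15.0). Then |AK| = |K − A| = 66.8.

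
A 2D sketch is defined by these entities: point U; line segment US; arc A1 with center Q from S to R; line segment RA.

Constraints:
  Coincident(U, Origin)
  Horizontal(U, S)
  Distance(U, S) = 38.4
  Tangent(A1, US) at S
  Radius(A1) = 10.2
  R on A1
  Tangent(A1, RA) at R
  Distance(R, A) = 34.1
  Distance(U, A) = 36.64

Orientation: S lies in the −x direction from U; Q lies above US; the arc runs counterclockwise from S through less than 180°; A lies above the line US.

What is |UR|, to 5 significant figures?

30.023

U is at the origin; U and S share the same y with |US| = 38.4 and S on the −x side, so S = (-38.400, 0.0000). The tangent condition forces QS to be normal to US, so Q = S + (0, 10.2) = (-38.400, 10.200). Since QR ⟂ RA (tangency), |QA| = √(10.2² + 34.1²) = 35.593 regardless of where R sits on A1. So A lies on both circle(U, 36.64) and circle(Q, 35.593); the above-US intersection is A = (-12.379, 34.485). R is the foot of the tangent from A: R = (-29.595, 5.0503).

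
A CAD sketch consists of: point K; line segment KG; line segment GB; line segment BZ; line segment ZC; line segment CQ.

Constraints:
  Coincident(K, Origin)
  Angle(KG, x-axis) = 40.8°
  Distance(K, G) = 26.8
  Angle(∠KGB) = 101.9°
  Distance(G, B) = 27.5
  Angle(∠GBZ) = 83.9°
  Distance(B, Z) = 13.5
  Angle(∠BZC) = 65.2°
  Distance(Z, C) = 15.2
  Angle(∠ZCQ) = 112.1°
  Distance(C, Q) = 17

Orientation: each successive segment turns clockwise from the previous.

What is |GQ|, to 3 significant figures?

19.2

∠BZC = 65.2° gives ZC at 112° from the x-axis; with |ZC| = 15.2, C = (27.2, 5.15). ∠ZCQ = 112.1° gives CQ at 43.9° from the x-axis; with |CQ| = 17.0, Q = (39.5, 16.9). Then |GQ| = |Q − G| = 19.2.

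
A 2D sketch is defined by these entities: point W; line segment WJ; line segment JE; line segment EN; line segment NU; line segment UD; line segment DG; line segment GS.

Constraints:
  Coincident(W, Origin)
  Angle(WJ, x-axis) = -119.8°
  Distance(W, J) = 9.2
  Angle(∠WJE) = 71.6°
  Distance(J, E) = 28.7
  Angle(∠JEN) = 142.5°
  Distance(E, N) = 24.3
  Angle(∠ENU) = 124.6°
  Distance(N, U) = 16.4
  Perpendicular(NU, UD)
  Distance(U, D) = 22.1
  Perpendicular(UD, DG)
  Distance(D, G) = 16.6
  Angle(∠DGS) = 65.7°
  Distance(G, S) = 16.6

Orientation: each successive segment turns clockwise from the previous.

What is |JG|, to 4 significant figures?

29.21

W is at the origin; WJ runs at -119.8° with length 9.2, so J = (-4.572, -7.983). ∠WJE = 71.6° gives JE at 131.8° from the x-axis; with |JE| = 28.7, E = (-23.70, 13.41). ∠JEN = 142.5° gives EN at 94.30° from the x-axis; with |EN| = 24.3, N = (-25.52, 37.64). ∠ENU = 124.6° gives NU at 38.90° from the x-axis; with |NU| = 16.4, U = (-12.76, 47.94). NU is perpendicular to UD, so UD runs at -51.10°; with |UD| = 22.1, D = (1.118, 30.74). UD is perpendicular to DG, so DG runs at -141.1°; with |DG| = 16.6, G = (-11.80, 20.32). Then |JG| = |G − J| = 29.21.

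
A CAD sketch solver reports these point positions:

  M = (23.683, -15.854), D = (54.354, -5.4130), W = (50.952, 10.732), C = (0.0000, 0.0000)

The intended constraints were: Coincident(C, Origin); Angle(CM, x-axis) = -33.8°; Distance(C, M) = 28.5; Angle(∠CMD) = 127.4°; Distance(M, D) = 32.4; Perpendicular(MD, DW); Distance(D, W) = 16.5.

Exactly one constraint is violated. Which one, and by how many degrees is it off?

Perpendicular(MD, DW) — off by 6.90°.

C = (0.00, 0.00) ✓; CM at -33.80° ✓; |CM| = 28.50 ✓; ∠CMD = 127.4° ✓; |MD| = 32.40 ✓; ∠(MD, DW) = 83.10° ✗; |DW| = 16.50 ✓.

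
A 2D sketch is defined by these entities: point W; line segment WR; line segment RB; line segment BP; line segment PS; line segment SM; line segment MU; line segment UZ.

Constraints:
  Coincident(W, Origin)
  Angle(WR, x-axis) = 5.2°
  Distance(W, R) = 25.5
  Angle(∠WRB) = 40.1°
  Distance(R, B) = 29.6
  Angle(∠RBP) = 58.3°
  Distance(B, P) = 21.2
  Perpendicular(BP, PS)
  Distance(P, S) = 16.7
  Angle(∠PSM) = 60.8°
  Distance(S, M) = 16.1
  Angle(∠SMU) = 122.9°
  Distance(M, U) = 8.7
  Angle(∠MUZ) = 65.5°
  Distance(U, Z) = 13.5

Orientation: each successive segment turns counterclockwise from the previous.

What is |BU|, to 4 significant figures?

6.587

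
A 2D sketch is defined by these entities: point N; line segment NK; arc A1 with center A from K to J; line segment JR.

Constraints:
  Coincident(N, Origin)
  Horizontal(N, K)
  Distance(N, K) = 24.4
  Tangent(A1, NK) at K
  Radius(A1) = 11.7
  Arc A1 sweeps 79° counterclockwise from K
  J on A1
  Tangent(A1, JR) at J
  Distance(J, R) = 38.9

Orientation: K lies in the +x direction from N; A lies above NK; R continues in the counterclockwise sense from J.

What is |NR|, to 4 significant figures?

64.39

On A1, K sits at bearing -90° from A; a 79° counterclockwise sweep puts J at bearing -11°, so J = A + 11.7·(cos -11°, sin -11°) = (35.89, 9.468). Tangency of A1 to JR means the radius AJ is perpendicular to JR, so JR runs along (−sin -11°, cos -11°); with |JR| = 38.9, R = (43.31, 47.65). Then |NR| = |R − N| = 64.39.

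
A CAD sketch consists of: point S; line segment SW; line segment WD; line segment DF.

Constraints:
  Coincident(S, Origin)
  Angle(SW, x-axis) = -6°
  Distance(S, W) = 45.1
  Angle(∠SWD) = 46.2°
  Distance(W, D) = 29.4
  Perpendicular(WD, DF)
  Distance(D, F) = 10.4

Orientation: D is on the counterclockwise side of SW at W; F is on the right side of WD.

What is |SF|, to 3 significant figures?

43.0

S is at the origin; SW runs at -6.0° with length 45.1, so W = 45.1·(cos -6.0°, sin -6.0°) = (44.9, -4.71). ∠SWD = 46.2°, so WD runs at -6.0° + (180° − 46.2°) = 128° from the x-axis; with |WD| = 29.4, D = W + 29.4·(cos 128°, sin 128°) = (26.8, 18.5). WD is perpendicular to DF; with |DF| = 10.4 on the right of WD, F = D + 10.4·(0.790, 0.613) = (35.1, 24.9). Then |SF| = |F − S| = 43.0.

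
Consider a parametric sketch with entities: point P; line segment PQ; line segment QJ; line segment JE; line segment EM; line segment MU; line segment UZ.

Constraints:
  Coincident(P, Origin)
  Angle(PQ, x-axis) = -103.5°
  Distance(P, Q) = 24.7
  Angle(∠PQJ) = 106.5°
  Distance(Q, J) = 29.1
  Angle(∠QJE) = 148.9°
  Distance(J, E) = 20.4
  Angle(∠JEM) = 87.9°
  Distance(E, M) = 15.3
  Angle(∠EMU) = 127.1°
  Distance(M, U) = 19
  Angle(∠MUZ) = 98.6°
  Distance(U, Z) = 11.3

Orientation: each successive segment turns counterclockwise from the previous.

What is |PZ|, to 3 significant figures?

25.9

P is at the origin; PQ runs at -103.5° with length 24.7, so Q = (-5.77, -24.0). ∠PQJ = 106.5° gives QJ at -30.0° from the x-axis; with |QJ| = 29.1, J = (19.4, -38.6). ∠QJE = 148.9° gives JE at 1.10° from the x-axis; with |JE| = 20.4, E = (39.8, -38.2). ∠JEM = 87.9° gives EM at 93.2° from the x-axis; with |EM| = 15.3, M = (39.0, -22.9). ∠EMU = 127.1° gives MU at 146° from the x-axis; with |MU| = 19.0, U = (23.2, -12.3). ∠MUZ = 98.6° gives UZ at -132° from the x-axis; with |UZ| = 11.3, Z = (15.6, -20.6). Then |PZ| = |Z − P| = 25.9.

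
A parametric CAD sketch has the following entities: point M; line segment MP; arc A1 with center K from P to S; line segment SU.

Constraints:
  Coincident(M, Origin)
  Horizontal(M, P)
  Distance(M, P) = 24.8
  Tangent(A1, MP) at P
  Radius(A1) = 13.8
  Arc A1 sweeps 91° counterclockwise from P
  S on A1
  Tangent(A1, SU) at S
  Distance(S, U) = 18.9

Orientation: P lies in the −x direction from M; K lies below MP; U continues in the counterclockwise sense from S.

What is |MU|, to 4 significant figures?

50.49

M is at the origin; M and P share the same y with |MP| = 24.8 and P on the −x side, so P = (-24.80, 0.000). The tangent condition forces KP to be normal to MP, so K = P + (0, -13.8) = (-24.80, -13.80). On A1, P sits at bearing 90° from K; a 91° counterclockwise sweep puts S at bearing 181°, so S = K + 13.8·(cos 181°, sin 181°) = (-38.60, -14.04). Since A1 is tangent to SU there, KS ⟂ SU, so SU runs along (−sin 181°, cos 181°); with |SU| = 18.9, U = (-38.27, -32.94). Then |MU| = |U − M| = 50.49.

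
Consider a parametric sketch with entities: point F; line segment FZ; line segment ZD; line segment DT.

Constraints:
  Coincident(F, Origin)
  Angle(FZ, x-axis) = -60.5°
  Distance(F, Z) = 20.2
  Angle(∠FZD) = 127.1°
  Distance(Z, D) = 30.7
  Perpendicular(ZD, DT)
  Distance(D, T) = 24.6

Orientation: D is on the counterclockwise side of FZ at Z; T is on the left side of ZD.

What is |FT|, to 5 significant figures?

43.717

F is at the origin; FZ runs at -60.5° with length 20.2, so Z = 20.2·(cos -60.5°, sin -60.5°) = (9.9470, -17.581). ∠FZD = 127.1°, so ZD runs at -60.5° + (180° − 127.1°) = -7.6000° from the x-axis; with |ZD| = 30.7, D = Z + 30.7·(cos -7.6000°, sin -7.6000°) = (40.377, -21.641). ZD ⟂ DT; with |DT| = 24.6 on the left of ZD, T = D + 24.6·(0.13226, 0.99122) = (43.631, 2.7424). Then |FT| = |T − F| = 43.717.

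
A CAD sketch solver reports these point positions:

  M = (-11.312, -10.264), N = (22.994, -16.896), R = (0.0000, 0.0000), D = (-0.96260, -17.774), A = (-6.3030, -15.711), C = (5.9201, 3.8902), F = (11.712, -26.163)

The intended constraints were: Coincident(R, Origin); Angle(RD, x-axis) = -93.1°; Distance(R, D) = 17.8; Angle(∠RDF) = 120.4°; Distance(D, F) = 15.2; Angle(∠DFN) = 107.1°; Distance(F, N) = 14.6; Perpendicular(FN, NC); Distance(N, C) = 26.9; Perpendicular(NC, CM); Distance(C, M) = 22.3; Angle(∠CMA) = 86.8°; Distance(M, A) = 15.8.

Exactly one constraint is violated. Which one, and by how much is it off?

Distance(M, A) = 15.8 — off by 8.40.

R = (0.00, 0.00) ✓; RD at -93.10° ✓; |RD| = 17.80 ✓; ∠RDF = 120.4° ✓; |DF| = 15.20 ✓; ∠DFN = 107.1° ✓; |FN| = 14.60 ✓; ∠(FN, NC) = 90.00° ✓; |NC| = 26.90 ✓; ∠(NC, CM) = 90.00° ✓; |CM| = 22.30 ✓; ∠CMA = 86.80° ✓; |MA| = 7.400 ✗.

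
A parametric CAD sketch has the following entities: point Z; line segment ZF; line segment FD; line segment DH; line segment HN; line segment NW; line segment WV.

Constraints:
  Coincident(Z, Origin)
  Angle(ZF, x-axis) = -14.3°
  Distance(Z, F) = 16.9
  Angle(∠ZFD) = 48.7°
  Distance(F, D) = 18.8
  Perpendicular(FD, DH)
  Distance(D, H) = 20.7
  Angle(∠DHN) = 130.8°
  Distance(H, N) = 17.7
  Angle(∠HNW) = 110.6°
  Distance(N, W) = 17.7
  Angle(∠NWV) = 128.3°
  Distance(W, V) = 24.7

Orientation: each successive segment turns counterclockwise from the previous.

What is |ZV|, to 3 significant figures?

28.7

Z is at the origin; ZF runs at -14.3° with length 16.9, so F = (16.4, -4.17). ∠ZFD = 48.7° gives FD at 117° from the x-axis; with |FD| = 18.8, D = (7.84, 12.6). The perpendicularity gives DH at right angles to FD, so DH runs at -153°; with |DH| = 20.7, H = (-10.6, 3.18). ∠DHN = 130.8° gives HN at -104° from the x-axis; with |HN| = 17.7, N = (-14.8, -14.0). ∠HNW = 110.6° gives NW at -34.4° from the x-axis; with |NW| = 17.7, W = (-0.220, -24.0). ∠NWV = 128.3° gives WV at 17.3° from the x-axis; with |WV| = 24.7, V = (23.4, -16.7). Then |ZV| = |V − Z| = 28.7.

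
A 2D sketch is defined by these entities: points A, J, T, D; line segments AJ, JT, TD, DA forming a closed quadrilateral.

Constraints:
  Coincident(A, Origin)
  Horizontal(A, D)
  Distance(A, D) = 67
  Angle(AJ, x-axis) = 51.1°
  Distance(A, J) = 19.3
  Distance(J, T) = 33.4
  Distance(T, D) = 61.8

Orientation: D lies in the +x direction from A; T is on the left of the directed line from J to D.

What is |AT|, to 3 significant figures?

52.3

A is at the origin; A and D share the same y with |AD| = 67.0 and D in +x, so D = (67.0, 0). AJ runs at 51.1° with |AJ| = 19.3, so J = (12.1, 15.0). T is determined by |JT| = 33.4 and |TD| = 61.8 together: it lies at the intersection of circle(J, 33.4) and circle(D, 61.8). With |JD| = 56.9, the foot of the radical line on JD is 4.69 from J and the perpendicular offset is √(33.4² − 4.69²) = 33.1. Taking the left-of-JD solution: T = (25.4, 45.7).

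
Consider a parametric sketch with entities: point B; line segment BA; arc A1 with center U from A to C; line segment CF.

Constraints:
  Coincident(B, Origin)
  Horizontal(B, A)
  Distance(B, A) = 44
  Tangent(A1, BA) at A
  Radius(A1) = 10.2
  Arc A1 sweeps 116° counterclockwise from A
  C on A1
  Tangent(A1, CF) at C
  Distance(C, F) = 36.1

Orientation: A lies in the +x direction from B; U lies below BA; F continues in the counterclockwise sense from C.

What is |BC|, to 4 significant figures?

37.80

B is at the origin; BA is horizontal with |BA| = 44.0 and A on the +x side, so A = (44.00, 0.000). Since A1 is tangent to BA there, UA ⟂ BA, so U = A + (0, -10.2) = (44.00, -10.20). On A1, A sits at bearing 90° from U; a 116° counterclockwise sweep puts C at bearing 206°, so C = U + 10.2·(cos 206°, sin 206°) = (34.83, -14.67). Then |BC| = |C − B| = 37.80.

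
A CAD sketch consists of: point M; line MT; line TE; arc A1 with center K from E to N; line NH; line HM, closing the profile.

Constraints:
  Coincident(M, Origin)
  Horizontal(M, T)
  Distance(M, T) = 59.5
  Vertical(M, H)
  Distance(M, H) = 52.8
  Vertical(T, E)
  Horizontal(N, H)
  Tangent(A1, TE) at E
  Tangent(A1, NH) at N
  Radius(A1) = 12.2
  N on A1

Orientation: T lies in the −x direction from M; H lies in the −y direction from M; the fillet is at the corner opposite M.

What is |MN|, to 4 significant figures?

70.89

M is at the origin; M and T share the same y with |MT| = 59.5 and T on the −x side, so T = (-59.50, 0.000). M and H share the same x with |MH| = 52.8 and H on the −y side, so H = (0.000, -52.80). The virtual corner opposite M is at (-59.50, -52.80). A1 meets TE tangentially, so KE is at right angles to TE and A1 meets NH tangentially, so KN is at right angles to NH, with radius 12.2, so the center K sits 12.2 in from both sides at K = (-47.30, -40.60). That places the tangent points at E = (-59.50, -40.60) on TE and N = (-47.30, -52.80) on NH. Then |MN| = |N − M| = 70.89.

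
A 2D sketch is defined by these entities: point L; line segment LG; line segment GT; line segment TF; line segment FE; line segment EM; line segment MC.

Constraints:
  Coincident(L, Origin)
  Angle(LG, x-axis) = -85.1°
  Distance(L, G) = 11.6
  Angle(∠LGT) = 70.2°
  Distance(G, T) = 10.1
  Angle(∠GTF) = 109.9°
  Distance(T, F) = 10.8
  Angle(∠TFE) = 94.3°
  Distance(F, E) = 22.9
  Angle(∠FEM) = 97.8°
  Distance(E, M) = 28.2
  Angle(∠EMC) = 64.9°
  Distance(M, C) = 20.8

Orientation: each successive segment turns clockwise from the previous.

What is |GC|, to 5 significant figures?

7.0138

∠FEM = 97.8° gives EM at -72.900° from the x-axis; with |EM| = 28.2, M = (21.180, -21.454). ∠EMC = 64.9° gives MC at 172.00° from the x-axis; with |MC| = 20.8, C = (0.58251, -18.559). Then |GC| = |C − G| = 7.0138.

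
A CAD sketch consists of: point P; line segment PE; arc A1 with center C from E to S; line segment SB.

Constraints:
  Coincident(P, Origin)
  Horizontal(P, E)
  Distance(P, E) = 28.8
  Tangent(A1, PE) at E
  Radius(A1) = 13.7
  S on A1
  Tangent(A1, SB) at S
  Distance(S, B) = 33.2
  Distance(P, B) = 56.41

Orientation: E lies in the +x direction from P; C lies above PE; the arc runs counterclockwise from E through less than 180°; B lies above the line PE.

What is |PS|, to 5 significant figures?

45.592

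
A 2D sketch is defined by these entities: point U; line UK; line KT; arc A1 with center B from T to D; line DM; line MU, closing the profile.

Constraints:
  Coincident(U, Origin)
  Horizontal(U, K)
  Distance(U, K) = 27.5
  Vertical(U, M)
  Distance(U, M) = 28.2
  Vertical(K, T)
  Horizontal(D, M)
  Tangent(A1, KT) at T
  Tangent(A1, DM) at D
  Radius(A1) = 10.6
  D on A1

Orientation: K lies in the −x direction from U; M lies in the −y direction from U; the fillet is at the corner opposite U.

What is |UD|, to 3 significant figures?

32.9

U is at the origin; U and K share the same y with |UK| = 27.5 and K on the −x side, so K = (-27.5, 0.00). UM is vertical with |UM| = 28.2 and M on the −y side, so M = (0.00, -28.2). The virtual corner opposite U is at (-27.5, -28.2). A1 meets KT tangentially, so BT is at right angles to KT and since A1 is tangent to DM there, BD ⟂ DM, with radius 10.6, so the center B sits 10.6 in from both sides at B = (-16.9, -17.6). That places the tangent points at T = (-27.5, -17.6) on KT and D = (-16.9, -28.2) on DM. Then |UD| = |D − U| = 32.9.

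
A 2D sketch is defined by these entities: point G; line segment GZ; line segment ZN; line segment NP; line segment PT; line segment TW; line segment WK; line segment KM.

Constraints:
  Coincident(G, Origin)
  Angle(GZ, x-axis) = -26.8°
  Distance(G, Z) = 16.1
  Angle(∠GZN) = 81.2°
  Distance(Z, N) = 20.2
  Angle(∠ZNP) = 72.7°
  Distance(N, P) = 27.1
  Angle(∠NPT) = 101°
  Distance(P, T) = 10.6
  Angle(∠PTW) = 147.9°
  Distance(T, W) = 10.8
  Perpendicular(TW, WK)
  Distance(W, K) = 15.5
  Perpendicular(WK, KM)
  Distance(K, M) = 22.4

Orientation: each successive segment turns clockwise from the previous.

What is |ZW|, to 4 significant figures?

19.26

G is at the origin; GZ runs at -26.8° with length 16.1, so Z = (14.37, -7.259). ∠GZN = 81.2° gives ZN at -125.6° from the x-axis; with |ZN| = 20.2, N = (2.612, -23.68). ∠ZNP = 72.7° gives NP at 127.1° from the x-axis; with |NP| = 27.1, P = (-13.74, -2.069). ∠NPT = 101.0° gives PT at 48.10° from the x-axis; with |PT| = 10.6, T = (-6.656, 5.820). ∠PTW = 147.9° gives TW at 16.00° from the x-axis; with |TW| = 10.8, W = (3.725, 8.797). Then |ZW| = |W − Z| = 19.26.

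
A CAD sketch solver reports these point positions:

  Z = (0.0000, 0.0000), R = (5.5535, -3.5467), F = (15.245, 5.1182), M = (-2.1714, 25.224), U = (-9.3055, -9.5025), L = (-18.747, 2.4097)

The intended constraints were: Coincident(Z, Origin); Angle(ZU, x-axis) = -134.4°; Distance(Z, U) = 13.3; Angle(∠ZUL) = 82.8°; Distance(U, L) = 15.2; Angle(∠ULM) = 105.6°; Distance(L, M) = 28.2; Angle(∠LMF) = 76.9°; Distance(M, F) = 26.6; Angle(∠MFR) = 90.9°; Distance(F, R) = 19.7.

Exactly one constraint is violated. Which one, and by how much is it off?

Distance(F, R) = 19.7 — off by 6.70.

Z = (0.00, 0.00) ✓; ZU at -134.4° ✓; |ZU| = 13.30 ✓; ∠ZUL = 82.80° ✓; |UL| = 15.20 ✓; ∠ULM = 105.6° ✓; |LM| = 28.20 ✓; ∠LMF = 76.90° ✓; |MF| = 26.60 ✓; ∠MFR = 90.90° ✓; |FR| = 13.00 ✗.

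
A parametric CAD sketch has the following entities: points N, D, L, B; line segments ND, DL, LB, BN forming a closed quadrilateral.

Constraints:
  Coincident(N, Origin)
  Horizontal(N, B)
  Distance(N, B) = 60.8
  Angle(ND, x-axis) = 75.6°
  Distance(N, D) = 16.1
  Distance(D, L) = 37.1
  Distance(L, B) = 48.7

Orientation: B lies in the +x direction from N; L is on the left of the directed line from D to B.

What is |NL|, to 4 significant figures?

51.08

N is at the origin; NB is horizontal with |NB| = 60.8 and B in +x, so B = (60.8, 0). ND runs at 75.6° with |ND| = 16.1, so D = (4.004, 15.59). L is determined by |DL| = 37.1 and |LB| = 48.7 together: it lies at the intersection of circle(D, 37.1) and circle(B, 48.7). With |DB| = 58.90, the foot of the radical line on DB is 21.00 from D and the perpendicular offset is √(37.1² − 21.00²) = 30.58. Taking the left-of-DB solution: L = (32.35, 39.53).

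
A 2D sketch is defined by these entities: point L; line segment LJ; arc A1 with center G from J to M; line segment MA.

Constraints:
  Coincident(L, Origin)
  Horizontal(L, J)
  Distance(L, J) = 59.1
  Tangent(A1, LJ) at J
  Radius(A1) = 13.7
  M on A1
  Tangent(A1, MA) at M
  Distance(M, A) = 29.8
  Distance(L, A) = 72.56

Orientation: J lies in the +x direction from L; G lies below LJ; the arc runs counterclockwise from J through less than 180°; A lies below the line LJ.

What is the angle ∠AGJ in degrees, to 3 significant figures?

174°

Checks: ∠(GJ, JL) = 90.00° ✓; |GJ| = 13.70 ✓; |GM| = 13.70 ✓; ∠(GM, MA) = 90.00° ✓; |MA| = 29.80 ✓; |LA| = 72.56 ✓.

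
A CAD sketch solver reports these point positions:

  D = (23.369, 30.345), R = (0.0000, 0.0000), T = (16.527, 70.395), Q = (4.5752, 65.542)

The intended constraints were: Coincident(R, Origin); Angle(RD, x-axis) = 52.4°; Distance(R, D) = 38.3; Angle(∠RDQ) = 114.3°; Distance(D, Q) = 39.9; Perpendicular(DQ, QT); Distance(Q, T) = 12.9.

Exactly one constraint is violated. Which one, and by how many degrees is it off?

Perpendicular(DQ, QT) — off by 6.00°.

R = (0.00, 0.00) ✓; RD at 52.40° ✓; |RD| = 38.30 ✓; ∠RDQ = 114.3° ✓; |DQ| = 39.90 ✓; ∠(DQ, QT) = 96.00° ✗; |QT| = 12.90 ✓.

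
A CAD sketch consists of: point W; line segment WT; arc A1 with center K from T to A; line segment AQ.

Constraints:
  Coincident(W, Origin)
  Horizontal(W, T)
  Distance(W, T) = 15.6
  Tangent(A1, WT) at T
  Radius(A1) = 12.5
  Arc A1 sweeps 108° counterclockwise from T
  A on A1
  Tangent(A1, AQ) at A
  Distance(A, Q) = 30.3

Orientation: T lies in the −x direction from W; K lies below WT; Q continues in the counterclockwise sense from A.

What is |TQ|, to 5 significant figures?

45.250

On A1, T sits at bearing 90° from K; a 108° counterclockwise sweep puts A at bearing 198°, so A = K + 12.5·(cos 198°, sin 198°) = (-27.488, -16.363). Since A1 is tangent to AQ there, KA ⟂ AQ, so AQ runs along (−sin 198°, cos 198°); with |AQ| = 30.3, Q = (-18.125, -45.180). Then |TQ| = |Q − T| = 45.250.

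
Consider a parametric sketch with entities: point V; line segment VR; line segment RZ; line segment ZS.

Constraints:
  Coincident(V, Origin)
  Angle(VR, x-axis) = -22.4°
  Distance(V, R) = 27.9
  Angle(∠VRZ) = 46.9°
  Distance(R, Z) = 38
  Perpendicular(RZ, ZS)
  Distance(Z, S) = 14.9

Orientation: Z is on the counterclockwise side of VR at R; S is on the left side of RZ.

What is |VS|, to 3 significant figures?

19.7

V is at the origin; VR runs at -22.4° with length 27.9, so R = 27.9·(cos -22.4°, sin -22.4°) = (25.8, -10.6). ∠VRZ = 46.9°, so RZ runs at -22.4° + (180° − 46.9°) = 111° from the x-axis; with |RZ| = 38.0, Z = R + 38.0·(cos 111°, sin 111°) = (12.4, 24.9). RZ is perpendicular to ZS; with |ZS| = 14.9 on the left of RZ, S = Z + 14.9·(-0.935, -0.353) = (-1.58, 19.6). Then |VS| = |S − V| = 19.7.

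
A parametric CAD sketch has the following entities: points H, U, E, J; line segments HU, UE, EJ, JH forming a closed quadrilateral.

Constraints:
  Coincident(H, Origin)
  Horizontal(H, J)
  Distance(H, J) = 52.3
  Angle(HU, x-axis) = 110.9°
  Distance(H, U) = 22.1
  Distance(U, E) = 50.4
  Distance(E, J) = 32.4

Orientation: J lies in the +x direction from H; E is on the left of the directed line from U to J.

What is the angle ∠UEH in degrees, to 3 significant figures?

25.0°

H is at the origin; H and J share the same y with |HJ| = 52.3 and J in +x, so J = (52.3, 0). HU runs at 110.9° with |HU| = 22.1, so U = (-7.88, 20.6). E is determined by |UE| = 50.4 and |EJ| = 32.4 together: it lies at the intersection of circle(U, 50.4) and circle(J, 32.4). With |UJ| = 63.6, the foot of the radical line on UJ is 43.5 from U and the perpendicular offset is √(50.4² − 43.5²) = 25.4. Taking the left-of-UJ solution: E = (41.5, 30.6).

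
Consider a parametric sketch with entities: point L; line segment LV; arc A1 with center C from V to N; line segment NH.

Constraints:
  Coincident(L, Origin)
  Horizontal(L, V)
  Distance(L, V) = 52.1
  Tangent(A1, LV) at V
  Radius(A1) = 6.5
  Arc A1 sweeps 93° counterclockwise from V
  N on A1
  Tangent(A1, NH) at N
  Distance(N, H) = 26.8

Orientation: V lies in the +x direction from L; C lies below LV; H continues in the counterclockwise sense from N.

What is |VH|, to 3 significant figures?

34.0

On A1, V sits at bearing 90° from C; a 93° counterclockwise sweep puts N at bearing 183°, so N = C + 6.5·(cos 183°, sin 183°) = (45.6, -6.84). A1 meets NH tangentially, so CN is at right angles to NH, so NH runs along (−sin 183°, cos 183°); with |NH| = 26.8, H = (47.0, -33.6). Then |VH| = |H − V| = 34.0.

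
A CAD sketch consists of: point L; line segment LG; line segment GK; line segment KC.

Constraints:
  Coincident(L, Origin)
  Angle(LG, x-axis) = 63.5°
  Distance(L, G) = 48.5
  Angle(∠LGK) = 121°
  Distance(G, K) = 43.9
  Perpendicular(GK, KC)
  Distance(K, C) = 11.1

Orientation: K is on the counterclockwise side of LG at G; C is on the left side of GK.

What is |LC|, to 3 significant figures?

75.3

∠LGK = 121.0°, so GK runs at 63.5° + (180° − 121.0°) = 122° from the x-axis; with |GK| = 43.9, K = G + 43.9·(cos 122°, sin 122°) = (-1.95, 80.4). GK is perpendicular to KC; with |KC| = 11.1 on the left of GK, C = K + 11.1·(-0.843, -0.537) = (-11.3, 74.5). Then |LC| = |C − L| = 75.3.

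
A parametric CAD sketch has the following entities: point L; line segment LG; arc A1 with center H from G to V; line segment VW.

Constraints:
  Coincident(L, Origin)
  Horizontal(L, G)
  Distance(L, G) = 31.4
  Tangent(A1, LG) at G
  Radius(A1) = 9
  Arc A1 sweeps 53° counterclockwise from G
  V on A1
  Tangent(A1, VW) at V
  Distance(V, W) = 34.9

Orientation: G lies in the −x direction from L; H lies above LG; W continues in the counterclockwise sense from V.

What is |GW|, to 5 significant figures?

42.240

L is at the origin; L and G share the same y with |LG| = 31.4 and G on the −x side, so G = (-31.400, 0.0000). The tangent condition forces HG to be normal to LG, so H = G + (0, 9) = (-31.400, 9.0000). On A1, G sits at bearing -90° from H; a 53° counterclockwise sweep puts V at bearing -37°, so V = H + 9.0·(cos -37°, sin -37°) = (-24.212, 3.5837). Tangency of A1 to VW means the radius HV is perpendicular to VW, so VW runs along (−sin -37°, cos -37°); with |VW| = 34.9, W = (-3.2089, 31.456). Then |GW| = |W − G| = 42.240.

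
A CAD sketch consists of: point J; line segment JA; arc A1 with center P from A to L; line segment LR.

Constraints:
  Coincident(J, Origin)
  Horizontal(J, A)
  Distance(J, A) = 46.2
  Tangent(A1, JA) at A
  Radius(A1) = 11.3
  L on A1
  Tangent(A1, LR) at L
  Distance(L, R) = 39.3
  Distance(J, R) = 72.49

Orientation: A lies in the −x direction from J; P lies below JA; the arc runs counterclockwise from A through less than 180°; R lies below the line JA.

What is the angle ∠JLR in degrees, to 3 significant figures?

93.1°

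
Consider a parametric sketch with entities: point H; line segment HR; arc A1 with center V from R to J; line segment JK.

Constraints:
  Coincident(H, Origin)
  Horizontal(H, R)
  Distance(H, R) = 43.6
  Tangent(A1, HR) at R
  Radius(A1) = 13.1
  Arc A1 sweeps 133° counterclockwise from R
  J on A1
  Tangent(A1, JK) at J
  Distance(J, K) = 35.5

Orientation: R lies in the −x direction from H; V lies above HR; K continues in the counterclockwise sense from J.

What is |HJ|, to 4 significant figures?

40.53

H is at the origin; H and R share the same y with |HR| = 43.6 and R on the −x side, so R = (-43.60, 0.000). Tangency of A1 to HR means the radius VR is perpendicular to HR, so V = R + (0, 13.1) = (-43.60, 13.10). On A1, R sits at bearing -90° from V; a 133° counterclockwise sweep puts J at bearing 43°, so J = V + 13.1·(cos 43°, sin 43°) = (-34.02, 22.03). Then |HJ| = |J − H| = 40.53.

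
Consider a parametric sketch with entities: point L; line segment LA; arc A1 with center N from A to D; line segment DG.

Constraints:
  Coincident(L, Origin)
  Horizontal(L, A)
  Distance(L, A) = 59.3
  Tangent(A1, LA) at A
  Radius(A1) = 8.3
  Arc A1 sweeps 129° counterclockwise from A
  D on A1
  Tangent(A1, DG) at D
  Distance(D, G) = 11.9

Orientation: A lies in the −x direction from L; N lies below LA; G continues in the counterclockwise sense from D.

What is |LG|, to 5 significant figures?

62.553

On A1, A sits at bearing 90° from N; a 129° counterclockwise sweep puts D at bearing 219°, so D = N + 8.3·(cos 219°, sin 219°) = (-65.750, -13.523). Since A1 is tangent to DG there, ND ⟂ DG, so DG runs along (−sin 219°, cos 219°); with |DG| = 11.9, G = (-58.261, -22.771). Then |LG| = |G − L| = 62.553.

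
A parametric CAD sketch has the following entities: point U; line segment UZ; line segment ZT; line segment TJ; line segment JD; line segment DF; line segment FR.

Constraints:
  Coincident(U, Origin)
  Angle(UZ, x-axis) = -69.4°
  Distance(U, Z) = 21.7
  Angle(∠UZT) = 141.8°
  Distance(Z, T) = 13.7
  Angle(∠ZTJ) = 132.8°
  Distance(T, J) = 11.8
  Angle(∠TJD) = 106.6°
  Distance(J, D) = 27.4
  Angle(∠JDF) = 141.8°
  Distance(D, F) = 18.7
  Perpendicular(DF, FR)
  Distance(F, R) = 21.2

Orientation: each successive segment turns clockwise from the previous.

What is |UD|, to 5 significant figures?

31.152

U is at the origin; UZ runs at -69.4° with length 21.7, so Z = (7.6350, -20.312). ∠UZT = 141.8° gives ZT at -107.60° from the x-axis; with |ZT| = 13.7, T = (3.4925, -33.371). ∠ZTJ = 132.8° gives TJ at -154.80° from the x-axis; with |TJ| = 11.8, J = (-7.1845, -38.395). ∠TJD = 106.6° gives JD at 131.80° from the x-axis; with |JD| = 27.4, D = (-25.447, -17.969). Then |UD| = |D − U| = 31.152.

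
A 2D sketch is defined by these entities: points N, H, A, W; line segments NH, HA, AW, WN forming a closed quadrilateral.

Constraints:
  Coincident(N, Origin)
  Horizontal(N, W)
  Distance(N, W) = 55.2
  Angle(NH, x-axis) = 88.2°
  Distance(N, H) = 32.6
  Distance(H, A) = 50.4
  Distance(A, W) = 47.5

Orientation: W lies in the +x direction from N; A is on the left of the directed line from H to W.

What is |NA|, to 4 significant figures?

68.19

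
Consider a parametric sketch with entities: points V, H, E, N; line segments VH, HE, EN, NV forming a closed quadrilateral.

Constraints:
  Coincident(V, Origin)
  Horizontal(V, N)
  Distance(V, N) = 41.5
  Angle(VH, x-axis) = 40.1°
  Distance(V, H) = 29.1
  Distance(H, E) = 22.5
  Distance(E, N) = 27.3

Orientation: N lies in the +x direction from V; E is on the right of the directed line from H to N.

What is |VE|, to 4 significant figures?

14.48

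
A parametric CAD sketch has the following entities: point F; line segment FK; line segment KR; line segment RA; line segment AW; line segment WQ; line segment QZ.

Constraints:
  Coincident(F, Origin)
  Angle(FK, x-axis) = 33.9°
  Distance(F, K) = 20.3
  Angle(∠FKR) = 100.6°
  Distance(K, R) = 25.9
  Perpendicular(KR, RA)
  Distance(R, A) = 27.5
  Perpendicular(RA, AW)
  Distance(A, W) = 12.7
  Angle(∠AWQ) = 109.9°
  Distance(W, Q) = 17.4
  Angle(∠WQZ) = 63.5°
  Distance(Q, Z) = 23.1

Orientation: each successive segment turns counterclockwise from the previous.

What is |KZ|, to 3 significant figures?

33.2

F is at the origin; FK runs at 33.9° with length 20.3, so K = (16.8, 11.3). ∠FKR = 100.6° gives KR at 113° from the x-axis; with |KR| = 25.9, R = (6.60, 35.1). The perpendicularity gives RA at right angles to KR, so RA runs at -157°; with |RA| = 27.5, A = (-18.7, 24.2). RA ⟂ AW, so AW runs at -66.7°; with |AW| = 12.7, W = (-13.6, 12.6). ∠AWQ = 109.9° gives WQ at 3.40° from the x-axis; with |WQ| = 17.4, Q = (3.74, 13.6). ∠WQZ = 63.5° gives QZ at 120° from the x-axis; with |QZ| = 23.1, Z = (-7.77, 33.6). Then |KZ| = |Z − K| = 33.2.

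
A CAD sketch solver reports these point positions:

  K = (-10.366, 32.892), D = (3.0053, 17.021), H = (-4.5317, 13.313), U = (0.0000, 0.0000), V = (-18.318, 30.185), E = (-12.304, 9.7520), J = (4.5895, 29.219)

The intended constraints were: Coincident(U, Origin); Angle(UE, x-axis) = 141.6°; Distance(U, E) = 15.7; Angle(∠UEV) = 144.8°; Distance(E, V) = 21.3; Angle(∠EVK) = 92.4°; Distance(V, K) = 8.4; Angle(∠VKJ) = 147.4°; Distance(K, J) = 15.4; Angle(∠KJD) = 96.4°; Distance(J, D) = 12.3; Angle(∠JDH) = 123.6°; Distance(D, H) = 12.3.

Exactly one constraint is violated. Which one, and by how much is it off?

Distance(D, H) = 12.3 — off by 3.90.

U = (0.00, 0.00) ✓; UE at 141.6° ✓; |UE| = 15.70 ✓; ∠UEV = 144.8° ✓; |EV| = 21.30 ✓; ∠EVK = 92.40° ✓; |VK| = 8.400 ✓; ∠VKJ = 147.4° ✓; |KJ| = 15.40 ✓; ∠KJD = 96.40° ✓; |JD| = 12.30 ✓; ∠JDH = 123.6° ✓; |DH| = 8.400 ✗.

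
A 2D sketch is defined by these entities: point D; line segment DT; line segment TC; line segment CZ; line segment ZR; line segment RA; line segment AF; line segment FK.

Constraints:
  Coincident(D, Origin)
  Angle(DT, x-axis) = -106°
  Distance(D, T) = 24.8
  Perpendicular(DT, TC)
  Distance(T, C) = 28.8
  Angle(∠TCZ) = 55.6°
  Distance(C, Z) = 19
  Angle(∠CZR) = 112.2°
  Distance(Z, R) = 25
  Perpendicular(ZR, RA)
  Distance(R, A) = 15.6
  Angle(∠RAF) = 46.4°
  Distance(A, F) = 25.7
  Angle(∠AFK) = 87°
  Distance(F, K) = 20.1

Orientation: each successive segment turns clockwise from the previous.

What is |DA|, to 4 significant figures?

29.81

D is at the origin; DT runs at -106.0° with length 24.8, so T = (-6.836, -23.84). DT ⟂ TC, so TC runs at 164.0°; with |TC| = 28.8, C = (-34.52, -15.90). ∠TCZ = 55.6° gives CZ at 39.60° from the x-axis; with |CZ| = 19.0, Z = (-19.88, -3.790). ∠CZR = 112.2° gives ZR at -28.20° from the x-axis; with |ZR| = 25.0, R = (2.152, -15.60). The perpendicularity gives RA at right angles to ZR, so RA runs at -118.2°; with |RA| = 15.6, A = (-5.220, -29.35). Then |DA| = |A − D| = 29.81.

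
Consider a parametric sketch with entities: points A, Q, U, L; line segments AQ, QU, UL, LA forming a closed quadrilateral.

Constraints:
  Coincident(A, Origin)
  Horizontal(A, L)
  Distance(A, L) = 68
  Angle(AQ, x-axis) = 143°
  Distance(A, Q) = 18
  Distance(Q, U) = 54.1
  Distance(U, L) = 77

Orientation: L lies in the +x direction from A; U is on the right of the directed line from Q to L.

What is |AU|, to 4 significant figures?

40.63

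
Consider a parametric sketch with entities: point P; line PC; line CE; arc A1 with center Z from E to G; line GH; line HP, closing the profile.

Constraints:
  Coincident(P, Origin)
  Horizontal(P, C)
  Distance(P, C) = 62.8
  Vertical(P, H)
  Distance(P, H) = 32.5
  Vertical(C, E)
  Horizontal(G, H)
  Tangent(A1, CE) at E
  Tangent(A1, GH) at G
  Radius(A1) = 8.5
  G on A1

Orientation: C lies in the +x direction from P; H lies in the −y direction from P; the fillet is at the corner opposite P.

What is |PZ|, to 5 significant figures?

59.367

P is at the origin; PC is horizontal with |PC| = 62.8 and C on the +x side, so C = (62.800, 0.0000). PH is vertical with |PH| = 32.5 and H on the −y side, so H = (0.0000, -32.500). The virtual corner opposite P is at (62.800, -32.500). Since A1 is tangent to CE there, ZE ⟂ CE and since A1 is tangent to GH there, ZG ⟂ GH, with radius 8.5, so the center Z sits 8.5 in from both sides at Z = (54.300, -24.000). Then |PZ| = |Z − P| = 59.367.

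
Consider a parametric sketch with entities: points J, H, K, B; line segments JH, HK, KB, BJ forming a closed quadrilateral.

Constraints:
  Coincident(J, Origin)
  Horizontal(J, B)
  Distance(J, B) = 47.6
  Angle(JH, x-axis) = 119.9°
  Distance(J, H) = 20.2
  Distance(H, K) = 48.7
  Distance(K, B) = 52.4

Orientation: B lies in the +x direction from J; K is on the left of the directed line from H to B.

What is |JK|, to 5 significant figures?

55.716

Checks: |HK| = 48.70 ✓; |KB| = 52.40 ✓.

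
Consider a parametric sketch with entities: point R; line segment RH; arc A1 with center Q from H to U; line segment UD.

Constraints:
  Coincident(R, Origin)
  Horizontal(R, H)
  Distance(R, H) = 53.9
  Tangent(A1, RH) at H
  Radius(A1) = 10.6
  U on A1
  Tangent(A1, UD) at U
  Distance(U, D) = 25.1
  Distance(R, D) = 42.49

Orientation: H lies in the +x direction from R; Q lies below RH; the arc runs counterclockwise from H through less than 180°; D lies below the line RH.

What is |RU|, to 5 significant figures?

44.962

R is at the origin; RH is horizontal with |RH| = 53.9 and H on the +x side, so H = (53.900, 0.0000). A1 meets RH tangentially, so QH is at right angles to RH, so Q = H + (0, -10.6) = (53.900, -10.600). Since QU ⟂ UD (tangency), |QD| = √(10.6² + 25.1²) = 27.246 regardless of where U sits on A1. So D lies on both circle(R, 42.49) and circle(Q, 27.246); the below-RH intersection is D = (32.462, -27.416). U is the foot of the tangent from D: U = (44.629, -5.4618).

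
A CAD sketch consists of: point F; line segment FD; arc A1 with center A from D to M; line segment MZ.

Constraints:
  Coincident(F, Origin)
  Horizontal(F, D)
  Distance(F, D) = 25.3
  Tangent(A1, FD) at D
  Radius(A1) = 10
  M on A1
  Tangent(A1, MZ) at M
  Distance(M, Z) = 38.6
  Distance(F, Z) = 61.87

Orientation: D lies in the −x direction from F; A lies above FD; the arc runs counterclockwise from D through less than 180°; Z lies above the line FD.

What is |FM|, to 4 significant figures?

23.52

Checks: |AM| = 10.00 ✓; ∠(AM, MZ) = 90.00° ✓; |MZ| = 38.60 ✓; |FZ| = 61.87 ✓.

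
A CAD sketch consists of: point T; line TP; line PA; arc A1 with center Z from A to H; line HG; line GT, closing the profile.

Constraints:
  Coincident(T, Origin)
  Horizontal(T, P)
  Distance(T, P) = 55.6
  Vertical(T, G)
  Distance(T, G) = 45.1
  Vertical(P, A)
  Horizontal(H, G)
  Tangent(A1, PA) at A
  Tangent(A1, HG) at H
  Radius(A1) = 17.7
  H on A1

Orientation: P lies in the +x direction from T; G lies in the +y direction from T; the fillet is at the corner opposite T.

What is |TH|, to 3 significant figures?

58.9

The virtual corner opposite T is at (55.6, 45.1). The tangent condition forces ZA to be normal to PA and A1 meets HG tangentially, so ZH is at right angles to HG, with radius 17.7, so the center Z sits 17.7 in from both sides at Z = (37.9, 27.4). That places the tangent points at A = (55.6, 27.4) on PA and H = (37.9, 45.1) on HG. Then |TH| = |H − T| = 58.9.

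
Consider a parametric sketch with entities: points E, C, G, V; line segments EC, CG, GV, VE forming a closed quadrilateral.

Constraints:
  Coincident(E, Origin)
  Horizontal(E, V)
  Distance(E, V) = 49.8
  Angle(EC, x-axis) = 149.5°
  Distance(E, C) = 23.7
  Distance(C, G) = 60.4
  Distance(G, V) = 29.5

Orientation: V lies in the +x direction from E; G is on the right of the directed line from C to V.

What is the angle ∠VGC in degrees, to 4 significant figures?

99.00°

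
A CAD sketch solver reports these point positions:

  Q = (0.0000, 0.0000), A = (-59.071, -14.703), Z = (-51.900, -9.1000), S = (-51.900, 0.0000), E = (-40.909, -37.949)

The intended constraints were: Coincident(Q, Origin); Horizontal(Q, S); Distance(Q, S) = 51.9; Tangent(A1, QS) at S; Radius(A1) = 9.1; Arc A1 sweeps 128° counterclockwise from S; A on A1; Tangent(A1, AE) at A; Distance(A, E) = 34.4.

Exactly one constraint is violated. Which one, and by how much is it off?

Distance(A, E) = 34.4 — off by 4.90.

Q = (0.00, 0.00) ✓; Q.y = 0.00, S.y = 0.00 ✓; |QS| = 51.90 ✓; ∠(ZS, SQ) = 90.00° ✓; |ZS| = 9.100 ✓; bearing(Z→A) − bearing(Z→S) = 128.0° ✓; |ZA| = 9.100 ✓; ∠(ZA, AE) = 90.00° ✓; |AE| = 29.50 ✗.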